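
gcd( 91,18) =1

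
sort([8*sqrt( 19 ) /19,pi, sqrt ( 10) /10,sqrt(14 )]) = [sqrt( 10)/10,8 * sqrt( 19 ) /19, pi,sqrt( 14 ) ]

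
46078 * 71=3271538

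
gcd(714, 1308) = 6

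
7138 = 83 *86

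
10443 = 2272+8171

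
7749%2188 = 1185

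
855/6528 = 285/2176= 0.13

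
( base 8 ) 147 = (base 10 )103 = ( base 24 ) 47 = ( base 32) 37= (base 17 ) 61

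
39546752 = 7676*5152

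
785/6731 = 785/6731 = 0.12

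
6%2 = 0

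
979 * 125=122375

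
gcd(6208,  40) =8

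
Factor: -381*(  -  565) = 3^1*5^1*113^1 * 127^1 =215265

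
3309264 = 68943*48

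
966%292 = 90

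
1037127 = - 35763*( - 29 ) 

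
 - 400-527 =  - 927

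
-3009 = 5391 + -8400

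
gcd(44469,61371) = 27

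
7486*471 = 3525906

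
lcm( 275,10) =550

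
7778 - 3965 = 3813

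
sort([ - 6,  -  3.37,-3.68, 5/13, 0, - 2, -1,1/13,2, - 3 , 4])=[-6, -3.68, -3.37, - 3, -2, - 1,0,1/13,5/13, 2, 4 ]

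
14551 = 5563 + 8988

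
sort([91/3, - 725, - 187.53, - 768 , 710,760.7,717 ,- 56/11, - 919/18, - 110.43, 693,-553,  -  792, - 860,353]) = [ - 860, - 792,-768, - 725, - 553,-187.53, - 110.43, - 919/18, - 56/11,91/3,353  ,  693, 710,717,  760.7 ] 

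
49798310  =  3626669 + 46171641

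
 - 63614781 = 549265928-612880709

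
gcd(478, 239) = 239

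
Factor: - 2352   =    -  2^4*3^1*7^2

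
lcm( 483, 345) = 2415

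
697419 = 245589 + 451830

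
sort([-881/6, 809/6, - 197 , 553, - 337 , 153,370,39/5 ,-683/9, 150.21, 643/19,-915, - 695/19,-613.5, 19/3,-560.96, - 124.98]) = [ - 915,-613.5, - 560.96,-337 , - 197, - 881/6,  -  124.98,- 683/9, - 695/19,19/3, 39/5, 643/19,  809/6,150.21,  153, 370, 553 ] 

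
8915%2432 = 1619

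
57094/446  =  28547/223  =  128.01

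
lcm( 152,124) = 4712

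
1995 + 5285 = 7280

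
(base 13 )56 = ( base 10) 71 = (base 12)5B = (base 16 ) 47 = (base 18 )3h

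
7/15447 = 7/15447 =0.00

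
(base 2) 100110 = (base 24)1E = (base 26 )1c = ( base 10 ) 38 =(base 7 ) 53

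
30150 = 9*3350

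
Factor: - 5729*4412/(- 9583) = 25276348/9583 = 2^2*7^( - 1 )*17^1*37^( - 2)*337^1 * 1103^1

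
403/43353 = 403/43353= 0.01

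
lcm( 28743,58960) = 2299440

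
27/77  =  27/77 = 0.35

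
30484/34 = 896 + 10/17 = 896.59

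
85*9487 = 806395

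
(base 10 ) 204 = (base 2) 11001100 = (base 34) 60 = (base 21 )9f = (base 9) 246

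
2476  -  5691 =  - 3215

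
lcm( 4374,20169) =363042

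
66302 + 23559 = 89861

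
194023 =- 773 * (-251) 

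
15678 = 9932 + 5746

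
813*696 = 565848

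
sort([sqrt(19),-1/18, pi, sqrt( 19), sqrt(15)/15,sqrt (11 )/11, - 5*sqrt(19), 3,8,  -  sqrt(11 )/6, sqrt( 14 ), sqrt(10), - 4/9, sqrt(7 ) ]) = [ - 5*sqrt( 19), - sqrt( 11)/6, - 4/9, - 1/18 , sqrt( 15)/15,sqrt( 11)/11, sqrt(7 ),3, pi, sqrt(10 ), sqrt( 14), sqrt( 19 ),sqrt(19 ), 8]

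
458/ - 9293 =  - 458/9293 = -0.05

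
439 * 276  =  121164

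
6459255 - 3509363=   2949892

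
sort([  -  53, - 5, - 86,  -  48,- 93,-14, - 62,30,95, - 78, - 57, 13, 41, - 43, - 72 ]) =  [ - 93, - 86, - 78, - 72, - 62 ,-57, - 53,-48,  -  43, - 14,-5,  13, 30, 41, 95] 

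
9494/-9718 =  - 1 + 112/4859 = - 0.98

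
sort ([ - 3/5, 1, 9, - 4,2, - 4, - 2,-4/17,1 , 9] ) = [-4, - 4,  -  2,-3/5,-4/17,  1,1, 2,  9,9]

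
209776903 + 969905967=1179682870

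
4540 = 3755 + 785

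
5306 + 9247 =14553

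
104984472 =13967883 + 91016589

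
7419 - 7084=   335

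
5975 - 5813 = 162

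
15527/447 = 15527/447= 34.74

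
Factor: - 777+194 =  - 583 = - 11^1*53^1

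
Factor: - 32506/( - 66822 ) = 3^(-1) * 7^( - 1 )*37^ ( - 1 )  *  43^( - 1)*16253^1 = 16253/33411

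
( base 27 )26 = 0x3c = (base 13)48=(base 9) 66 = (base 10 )60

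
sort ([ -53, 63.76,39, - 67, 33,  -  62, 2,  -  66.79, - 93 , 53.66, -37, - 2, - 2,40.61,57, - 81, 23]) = [-93,  -  81, - 67, - 66.79,  -  62, - 53, - 37,  -  2 ,  -  2, 2,23,33,  39,40.61,53.66, 57,63.76]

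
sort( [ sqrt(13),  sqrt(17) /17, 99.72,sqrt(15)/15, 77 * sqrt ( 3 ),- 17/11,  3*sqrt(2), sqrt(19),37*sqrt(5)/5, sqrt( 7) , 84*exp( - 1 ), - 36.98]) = [ - 36.98, - 17/11,sqrt(17) /17, sqrt ( 15 ) /15, sqrt(7 ), sqrt(13 ), 3 * sqrt(2)  ,  sqrt(19), 37*sqrt (5) /5, 84*exp(-1),  99.72,77*sqrt( 3) ]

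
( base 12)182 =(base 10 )242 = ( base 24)a2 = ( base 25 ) 9h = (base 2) 11110010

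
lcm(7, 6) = 42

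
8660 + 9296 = 17956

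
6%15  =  6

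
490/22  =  245/11 =22.27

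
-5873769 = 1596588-7470357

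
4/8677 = 4/8677 = 0.00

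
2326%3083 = 2326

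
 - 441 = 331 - 772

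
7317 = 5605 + 1712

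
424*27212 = 11537888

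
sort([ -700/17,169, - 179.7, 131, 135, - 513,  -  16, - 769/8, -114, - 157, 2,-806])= [ - 806,-513,-179.7 , - 157  , - 114, - 769/8,-700/17, - 16, 2, 131, 135 , 169 ] 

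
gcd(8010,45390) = 2670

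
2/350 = 1/175 = 0.01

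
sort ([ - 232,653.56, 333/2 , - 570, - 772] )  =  [  -  772, - 570, - 232,333/2,653.56]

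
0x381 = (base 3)1020020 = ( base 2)1110000001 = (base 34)QD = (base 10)897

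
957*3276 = 3135132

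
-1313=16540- 17853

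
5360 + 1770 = 7130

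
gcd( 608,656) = 16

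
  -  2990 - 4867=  - 7857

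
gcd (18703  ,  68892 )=1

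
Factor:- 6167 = - 7^1*881^1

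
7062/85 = 83 + 7/85 = 83.08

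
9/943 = 9/943 =0.01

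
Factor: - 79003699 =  - 79003699^1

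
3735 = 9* 415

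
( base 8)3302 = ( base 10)1730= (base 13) a31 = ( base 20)46a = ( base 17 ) 5gd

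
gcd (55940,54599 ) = 1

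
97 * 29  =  2813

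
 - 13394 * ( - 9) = 120546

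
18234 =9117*2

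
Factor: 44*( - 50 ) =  - 2200 = - 2^3*5^2*11^1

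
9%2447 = 9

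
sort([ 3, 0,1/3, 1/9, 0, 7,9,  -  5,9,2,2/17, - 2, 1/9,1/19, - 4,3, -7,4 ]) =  [ - 7, - 5, - 4, - 2,0,0, 1/19,1/9, 1/9 , 2/17,1/3, 2,3,3,4,  7, 9,9]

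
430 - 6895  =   - 6465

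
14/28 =1/2 = 0.50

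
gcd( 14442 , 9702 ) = 6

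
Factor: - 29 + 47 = 2^1 * 3^2=18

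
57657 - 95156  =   - 37499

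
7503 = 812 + 6691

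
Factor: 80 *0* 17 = 0^1 = 0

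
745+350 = 1095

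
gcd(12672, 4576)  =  352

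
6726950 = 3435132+3291818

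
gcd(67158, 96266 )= 2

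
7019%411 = 32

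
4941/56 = 88+13/56 = 88.23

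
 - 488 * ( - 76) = 37088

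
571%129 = 55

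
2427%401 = 21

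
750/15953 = 750/15953 = 0.05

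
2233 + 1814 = 4047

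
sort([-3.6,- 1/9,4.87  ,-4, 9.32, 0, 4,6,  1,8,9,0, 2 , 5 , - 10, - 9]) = [  -  10, - 9, - 4, - 3.6, - 1/9,0 , 0, 1,2,4,4.87, 5, 6, 8, 9, 9.32]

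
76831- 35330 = 41501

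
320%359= 320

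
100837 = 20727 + 80110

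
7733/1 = 7733 = 7733.00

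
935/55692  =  55/3276  =  0.02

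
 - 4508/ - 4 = 1127/1  =  1127.00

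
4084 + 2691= 6775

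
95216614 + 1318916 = 96535530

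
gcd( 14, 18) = 2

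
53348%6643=204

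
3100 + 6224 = 9324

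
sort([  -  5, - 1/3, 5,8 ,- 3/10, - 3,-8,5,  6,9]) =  [ - 8, - 5,  -  3 , - 1/3, - 3/10,5, 5,6,8,9 ] 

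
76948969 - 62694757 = 14254212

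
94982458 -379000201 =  - 284017743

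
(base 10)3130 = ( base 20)7ga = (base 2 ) 110000111010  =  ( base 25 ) 505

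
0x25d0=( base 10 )9680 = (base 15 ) 2d05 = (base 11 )7300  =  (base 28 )c9k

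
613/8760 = 613/8760 =0.07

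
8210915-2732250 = 5478665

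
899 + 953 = 1852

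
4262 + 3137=7399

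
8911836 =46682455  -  37770619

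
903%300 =3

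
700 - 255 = 445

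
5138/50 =2569/25 = 102.76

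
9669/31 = 311+28/31 = 311.90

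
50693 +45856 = 96549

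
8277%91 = 87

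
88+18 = 106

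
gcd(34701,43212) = 3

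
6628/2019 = 6628/2019 = 3.28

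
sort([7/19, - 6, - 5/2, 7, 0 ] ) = [-6, - 5/2,0,7/19,7 ]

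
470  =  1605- 1135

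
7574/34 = 222 + 13/17 = 222.76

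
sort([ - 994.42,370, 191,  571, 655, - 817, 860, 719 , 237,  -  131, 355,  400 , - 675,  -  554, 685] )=[-994.42, - 817,-675, - 554,- 131, 191, 237, 355 , 370,400, 571, 655,  685, 719, 860]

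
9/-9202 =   -  1  +  9193/9202=-0.00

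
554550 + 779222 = 1333772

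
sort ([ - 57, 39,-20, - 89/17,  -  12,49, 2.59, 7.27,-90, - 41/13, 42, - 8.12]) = [ - 90 , - 57,  -  20, - 12, - 8.12 , - 89/17, - 41/13, 2.59, 7.27, 39,  42, 49 ] 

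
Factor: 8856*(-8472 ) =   -  2^6*3^4*41^1*353^1 = - 75028032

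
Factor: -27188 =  - 2^2*7^1*971^1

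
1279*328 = 419512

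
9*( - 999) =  - 8991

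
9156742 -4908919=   4247823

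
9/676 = 9/676  =  0.01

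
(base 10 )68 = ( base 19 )3b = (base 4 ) 1010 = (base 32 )24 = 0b1000100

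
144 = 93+51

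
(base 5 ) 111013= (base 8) 7453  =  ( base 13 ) 19c9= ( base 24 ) 6HJ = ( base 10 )3883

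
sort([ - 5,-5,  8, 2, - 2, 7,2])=[ - 5,-5 , - 2,  2 , 2, 7, 8] 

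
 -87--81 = - 6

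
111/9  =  37/3=12.33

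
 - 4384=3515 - 7899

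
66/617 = 66/617 = 0.11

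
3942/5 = 3942/5 = 788.40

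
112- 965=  - 853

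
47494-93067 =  - 45573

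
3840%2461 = 1379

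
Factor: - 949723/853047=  - 3^ (-2 ) * 13^( - 1 )*23^(-1)*59^1  *  317^(-1)*16097^1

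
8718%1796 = 1534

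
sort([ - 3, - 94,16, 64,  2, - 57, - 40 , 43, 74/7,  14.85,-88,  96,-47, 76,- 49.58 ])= [ - 94,-88,- 57,-49.58, - 47, - 40, - 3, 2, 74/7 , 14.85,16, 43,64, 76, 96] 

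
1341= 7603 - 6262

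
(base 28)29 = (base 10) 65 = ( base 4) 1001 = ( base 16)41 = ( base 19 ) 38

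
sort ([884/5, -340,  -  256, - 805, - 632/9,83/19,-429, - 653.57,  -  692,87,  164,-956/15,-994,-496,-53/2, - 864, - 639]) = [-994,-864, - 805, - 692,-653.57, - 639 , -496, - 429, - 340, - 256 , - 632/9,-956/15, - 53/2, 83/19,87, 164, 884/5] 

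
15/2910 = 1/194 =0.01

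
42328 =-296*( - 143 ) 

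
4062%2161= 1901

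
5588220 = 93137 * 60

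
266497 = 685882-419385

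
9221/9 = 9221/9 =1024.56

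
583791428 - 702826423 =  - 119034995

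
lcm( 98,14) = 98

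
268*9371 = 2511428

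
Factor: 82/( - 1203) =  - 2^1*3^( - 1)*41^1*401^(- 1)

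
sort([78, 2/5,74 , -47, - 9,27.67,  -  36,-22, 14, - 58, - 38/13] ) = [-58, -47, - 36,- 22,-9 ,  -  38/13, 2/5,14, 27.67, 74, 78 ] 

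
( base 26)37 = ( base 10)85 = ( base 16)55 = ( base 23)3G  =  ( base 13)67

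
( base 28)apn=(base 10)8563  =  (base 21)J8G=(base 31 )8S7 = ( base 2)10000101110011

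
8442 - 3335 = 5107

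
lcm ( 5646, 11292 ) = 11292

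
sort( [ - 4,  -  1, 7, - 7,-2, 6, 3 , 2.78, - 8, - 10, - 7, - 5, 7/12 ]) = [- 10, - 8, - 7, - 7, - 5,-4, - 2, - 1, 7/12, 2.78,3, 6,7 ]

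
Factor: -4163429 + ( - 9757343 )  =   - 2^2*149^1*23357^1 =- 13920772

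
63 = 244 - 181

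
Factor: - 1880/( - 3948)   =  10/21 = 2^1  *  3^( - 1 ) *5^1*7^( - 1 )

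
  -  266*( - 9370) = 2492420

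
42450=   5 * 8490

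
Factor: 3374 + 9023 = 7^2*11^1* 23^1 =12397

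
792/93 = 8 + 16/31 = 8.52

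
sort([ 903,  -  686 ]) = [  -  686 , 903]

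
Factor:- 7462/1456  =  -2^( - 3)*41^1 = -41/8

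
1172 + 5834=7006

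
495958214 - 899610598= -403652384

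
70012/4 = 17503=17503.00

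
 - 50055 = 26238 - 76293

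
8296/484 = 2074/121 = 17.14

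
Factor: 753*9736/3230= 3665604/1615 = 2^2*3^1*5^ ( - 1)*17^( - 1)*19^( - 1 )* 251^1*1217^1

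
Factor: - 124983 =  - 3^4*1543^1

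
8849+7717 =16566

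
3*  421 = 1263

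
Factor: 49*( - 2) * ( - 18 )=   1764 = 2^2*3^2*7^2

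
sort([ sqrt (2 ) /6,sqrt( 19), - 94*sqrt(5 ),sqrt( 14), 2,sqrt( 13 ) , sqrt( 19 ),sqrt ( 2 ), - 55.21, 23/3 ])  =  [ - 94*sqrt( 5 ),-55.21, sqrt( 2 )/6,sqrt( 2),2,sqrt ( 13), sqrt(14 ),sqrt(19), sqrt( 19) , 23/3]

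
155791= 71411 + 84380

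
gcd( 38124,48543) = 3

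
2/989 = 2/989 =0.00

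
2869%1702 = 1167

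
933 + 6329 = 7262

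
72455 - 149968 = -77513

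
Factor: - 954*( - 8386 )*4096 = 2^14*3^2 * 7^1*53^1*599^1 =32768999424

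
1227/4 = 1227/4 =306.75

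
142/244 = 71/122 = 0.58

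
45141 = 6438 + 38703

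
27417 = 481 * 57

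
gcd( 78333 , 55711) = 1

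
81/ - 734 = -81/734= - 0.11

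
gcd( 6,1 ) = 1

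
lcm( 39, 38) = 1482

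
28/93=28/93 = 0.30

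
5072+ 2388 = 7460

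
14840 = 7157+7683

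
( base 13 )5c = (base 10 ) 77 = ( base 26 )2p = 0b1001101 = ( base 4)1031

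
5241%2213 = 815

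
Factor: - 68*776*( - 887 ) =2^5*17^1*97^1 * 887^1 = 46805216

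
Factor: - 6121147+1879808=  -4241339^1=-4241339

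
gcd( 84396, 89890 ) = 2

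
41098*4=164392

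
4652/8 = 581 +1/2= 581.50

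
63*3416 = 215208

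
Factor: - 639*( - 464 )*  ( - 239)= - 2^4*3^2 *29^1*  71^1* 239^1  =  -  70862544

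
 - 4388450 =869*( - 5050 ) 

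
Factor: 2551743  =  3^5 * 10501^1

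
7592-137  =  7455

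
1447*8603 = 12448541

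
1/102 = 1/102 =0.01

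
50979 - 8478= 42501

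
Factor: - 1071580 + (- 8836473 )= - 9908053 =- 29^1*149^1 *2293^1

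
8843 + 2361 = 11204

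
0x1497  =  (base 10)5271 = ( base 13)2526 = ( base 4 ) 1102113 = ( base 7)21240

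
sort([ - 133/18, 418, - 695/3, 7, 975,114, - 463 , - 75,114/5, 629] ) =[ - 463, - 695/3, - 75,-133/18, 7,  114/5, 114, 418,629,975] 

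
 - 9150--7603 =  - 1547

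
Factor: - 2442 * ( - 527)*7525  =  2^1*3^1*5^2*7^1*11^1*17^1*31^1*37^1*43^1 = 9684178350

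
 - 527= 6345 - 6872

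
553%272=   9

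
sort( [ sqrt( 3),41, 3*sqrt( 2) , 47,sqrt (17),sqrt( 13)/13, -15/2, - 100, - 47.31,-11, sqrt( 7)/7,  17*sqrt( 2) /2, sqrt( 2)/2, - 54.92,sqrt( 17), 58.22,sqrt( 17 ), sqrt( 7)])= [ -100, - 54.92, - 47.31,-11,-15/2,sqrt (13) /13,sqrt ( 7 ) /7 , sqrt( 2 ) /2,sqrt( 3),sqrt( 7 ), sqrt(17 ),sqrt(17),sqrt(17 ),3*sqrt(2 ),17*sqrt( 2)/2,41,47,58.22 ]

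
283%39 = 10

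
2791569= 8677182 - 5885613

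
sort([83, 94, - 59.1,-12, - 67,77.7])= [ - 67, - 59.1,- 12,77.7,83,94] 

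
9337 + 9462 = 18799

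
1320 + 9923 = 11243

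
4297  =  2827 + 1470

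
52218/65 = 803+23/65 = 803.35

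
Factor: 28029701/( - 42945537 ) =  - 3^(-1 )*7^1*113^(- 1) *1283^1*3121^1*126683^( - 1 )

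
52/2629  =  52/2629 =0.02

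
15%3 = 0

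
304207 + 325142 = 629349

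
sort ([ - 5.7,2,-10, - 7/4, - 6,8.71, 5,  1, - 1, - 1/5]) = [-10, - 6,-5.7 , - 7/4, - 1,-1/5, 1,2,5,  8.71] 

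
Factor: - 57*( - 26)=1482   =  2^1*3^1*13^1*19^1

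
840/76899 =280/25633 = 0.01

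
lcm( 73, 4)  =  292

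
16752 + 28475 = 45227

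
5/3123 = 5/3123 = 0.00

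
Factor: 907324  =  2^2*11^1*17^1*1213^1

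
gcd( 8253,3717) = 63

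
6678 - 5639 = 1039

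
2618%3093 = 2618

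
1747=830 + 917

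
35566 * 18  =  640188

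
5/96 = 5/96 = 0.05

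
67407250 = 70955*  950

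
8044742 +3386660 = 11431402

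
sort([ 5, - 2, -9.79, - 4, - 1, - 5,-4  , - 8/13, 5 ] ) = [-9.79, - 5,  -  4, - 4, - 2 , - 1, - 8/13,5, 5 ]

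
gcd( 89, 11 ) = 1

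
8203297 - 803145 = 7400152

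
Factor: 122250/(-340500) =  - 163/454 = - 2^( - 1)*163^1* 227^( - 1)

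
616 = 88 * 7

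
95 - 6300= - 6205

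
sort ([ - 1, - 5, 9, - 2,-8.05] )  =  [-8.05, - 5, - 2, - 1, 9 ] 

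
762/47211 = 254/15737  =  0.02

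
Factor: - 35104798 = -2^1*239^1*271^2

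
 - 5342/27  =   - 198 + 4/27 = - 197.85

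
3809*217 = 826553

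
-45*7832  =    -  352440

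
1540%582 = 376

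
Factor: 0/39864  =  0 = 0^1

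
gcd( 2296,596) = 4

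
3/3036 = 1/1012 = 0.00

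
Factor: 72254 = 2^1*7^1*13^1*397^1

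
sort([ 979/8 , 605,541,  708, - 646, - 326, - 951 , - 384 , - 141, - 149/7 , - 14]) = [ - 951  , - 646, - 384, - 326 , - 141 , - 149/7, - 14,979/8, 541, 605, 708] 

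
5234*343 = 1795262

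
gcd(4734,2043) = 9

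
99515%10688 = 3323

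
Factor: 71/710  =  2^ ( - 1)*5^( - 1) = 1/10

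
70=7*10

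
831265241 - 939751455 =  - 108486214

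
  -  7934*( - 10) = 79340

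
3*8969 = 26907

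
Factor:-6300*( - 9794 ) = 2^3*3^2*5^2*7^1*59^1*83^1  =  61702200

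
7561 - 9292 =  - 1731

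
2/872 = 1/436=0.00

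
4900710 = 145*33798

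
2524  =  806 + 1718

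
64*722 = 46208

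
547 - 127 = 420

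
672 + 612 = 1284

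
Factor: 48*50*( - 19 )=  -45600  =  - 2^5*3^1*5^2*19^1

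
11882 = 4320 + 7562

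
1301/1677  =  1301/1677= 0.78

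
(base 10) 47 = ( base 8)57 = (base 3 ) 1202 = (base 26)1l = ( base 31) 1g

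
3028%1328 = 372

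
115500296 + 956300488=1071800784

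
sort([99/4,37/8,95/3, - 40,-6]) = [ - 40, - 6, 37/8, 99/4,95/3]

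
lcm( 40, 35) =280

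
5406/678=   901/113 =7.97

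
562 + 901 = 1463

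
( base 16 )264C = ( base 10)9804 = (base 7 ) 40404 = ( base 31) a68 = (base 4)2121030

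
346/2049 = 346/2049 = 0.17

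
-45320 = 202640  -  247960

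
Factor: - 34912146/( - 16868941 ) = 2^1*3^1*19^( - 1 )*227^1*25633^1*887839^( - 1 ) 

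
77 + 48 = 125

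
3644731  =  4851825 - 1207094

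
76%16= 12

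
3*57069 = 171207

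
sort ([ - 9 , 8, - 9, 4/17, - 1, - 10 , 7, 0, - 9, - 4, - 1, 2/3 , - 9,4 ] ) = [-10, - 9 , - 9, - 9, - 9,-4, - 1, - 1, 0,4/17, 2/3,4,7, 8] 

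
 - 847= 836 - 1683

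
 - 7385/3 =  - 7385/3 = - 2461.67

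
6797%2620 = 1557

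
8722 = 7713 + 1009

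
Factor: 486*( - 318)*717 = - 110810916 = - 2^2 * 3^7*53^1 * 239^1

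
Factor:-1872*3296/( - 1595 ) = 2^9*3^2*5^(  -  1 )*11^( - 1)*13^1*29^( - 1)*103^1 = 6170112/1595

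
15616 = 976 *16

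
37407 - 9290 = 28117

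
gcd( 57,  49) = 1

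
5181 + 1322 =6503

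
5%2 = 1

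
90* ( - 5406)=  - 486540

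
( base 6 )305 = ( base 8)161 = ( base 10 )113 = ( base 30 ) 3N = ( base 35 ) 38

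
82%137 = 82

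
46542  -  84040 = - 37498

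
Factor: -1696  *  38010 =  - 2^6*3^1*5^1*7^1*53^1*181^1  =  - 64464960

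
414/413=414/413 = 1.00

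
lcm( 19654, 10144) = 314464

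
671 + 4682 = 5353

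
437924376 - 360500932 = 77423444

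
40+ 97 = 137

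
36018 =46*783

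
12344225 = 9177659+3166566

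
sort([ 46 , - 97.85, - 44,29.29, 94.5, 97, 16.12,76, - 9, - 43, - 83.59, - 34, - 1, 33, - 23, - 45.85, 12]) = [ - 97.85, - 83.59,- 45.85, -44, - 43 , - 34,-23, - 9, - 1, 12, 16.12, 29.29, 33 , 46,  76, 94.5 , 97]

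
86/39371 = 86/39371 = 0.00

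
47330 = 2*23665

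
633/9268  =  633/9268 = 0.07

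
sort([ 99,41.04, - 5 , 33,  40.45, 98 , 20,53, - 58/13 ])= [ - 5, - 58/13, 20, 33 , 40.45,41.04,53,98,99 ]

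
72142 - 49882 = 22260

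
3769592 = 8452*446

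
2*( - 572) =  - 1144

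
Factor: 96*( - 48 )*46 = - 2^10*  3^2 * 23^1=- 211968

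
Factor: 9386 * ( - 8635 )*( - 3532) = 2^3*5^1*11^1*13^1*19^2*157^1*883^1 = 286261924520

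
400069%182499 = 35071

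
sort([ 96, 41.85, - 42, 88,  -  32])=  [ - 42,-32  ,  41.85,88, 96] 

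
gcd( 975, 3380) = 65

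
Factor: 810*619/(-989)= -501390/989 = -2^1*3^4 *5^1*23^( - 1)*43^(-1)*619^1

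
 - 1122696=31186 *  ( - 36) 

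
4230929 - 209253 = 4021676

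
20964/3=6988 = 6988.00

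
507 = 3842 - 3335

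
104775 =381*275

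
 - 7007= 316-7323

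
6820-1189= 5631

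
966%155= 36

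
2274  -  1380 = 894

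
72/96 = 3/4= 0.75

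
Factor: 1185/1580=3/4=2^( - 2) * 3^1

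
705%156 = 81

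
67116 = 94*714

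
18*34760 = 625680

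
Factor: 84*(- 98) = - 8232 = - 2^3*3^1*7^3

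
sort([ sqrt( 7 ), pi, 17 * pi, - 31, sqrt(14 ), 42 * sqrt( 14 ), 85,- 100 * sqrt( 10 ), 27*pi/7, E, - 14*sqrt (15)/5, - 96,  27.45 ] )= [ - 100*sqrt( 10 ), - 96, - 31, - 14 * sqrt(15)/5, sqrt(7 ) , E,pi,sqrt(14 ), 27*pi/7, 27.45, 17  *  pi, 85,42*sqrt(14 ) ] 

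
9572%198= 68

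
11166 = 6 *1861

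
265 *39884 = 10569260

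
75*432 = 32400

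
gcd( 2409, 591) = 3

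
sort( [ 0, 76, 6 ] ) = [0,  6, 76] 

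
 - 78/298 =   -  39/149 = -  0.26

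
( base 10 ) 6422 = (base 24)b3e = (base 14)24AA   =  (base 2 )1100100010110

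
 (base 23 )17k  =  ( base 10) 710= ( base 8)1306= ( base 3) 222022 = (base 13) 428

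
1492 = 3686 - 2194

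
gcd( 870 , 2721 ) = 3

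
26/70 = 13/35 = 0.37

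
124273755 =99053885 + 25219870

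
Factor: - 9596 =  - 2^2 * 2399^1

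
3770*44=165880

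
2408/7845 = 2408/7845 = 0.31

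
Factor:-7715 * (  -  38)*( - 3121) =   -  2^1*5^1  *19^1 * 1543^1*3121^1 = - 914983570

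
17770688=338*52576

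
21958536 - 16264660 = 5693876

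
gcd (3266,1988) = 142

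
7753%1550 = 3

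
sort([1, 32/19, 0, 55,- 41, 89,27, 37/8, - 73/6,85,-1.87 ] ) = [ - 41, - 73/6,  -  1.87, 0 , 1, 32/19, 37/8 , 27, 55, 85,  89]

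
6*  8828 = 52968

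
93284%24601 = 19481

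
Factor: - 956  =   - 2^2*239^1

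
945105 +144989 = 1090094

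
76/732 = 19/183 = 0.10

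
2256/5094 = 376/849 = 0.44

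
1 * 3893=3893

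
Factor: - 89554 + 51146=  -38408 = -2^3*4801^1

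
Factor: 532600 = 2^3*5^2*2663^1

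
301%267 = 34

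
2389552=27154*88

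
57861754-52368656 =5493098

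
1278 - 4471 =-3193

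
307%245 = 62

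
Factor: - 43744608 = -2^5*3^2*193^1*787^1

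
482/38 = 12+13/19 = 12.68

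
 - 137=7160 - 7297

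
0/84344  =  0 = 0.00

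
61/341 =61/341 = 0.18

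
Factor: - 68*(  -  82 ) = 5576 = 2^3*17^1*41^1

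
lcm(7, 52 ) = 364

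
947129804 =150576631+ 796553173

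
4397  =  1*4397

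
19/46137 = 19/46137 = 0.00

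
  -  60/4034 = - 1 + 1987/2017 = -0.01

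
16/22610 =8/11305  =  0.00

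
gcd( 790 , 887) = 1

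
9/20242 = 9/20242=0.00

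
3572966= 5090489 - 1517523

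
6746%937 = 187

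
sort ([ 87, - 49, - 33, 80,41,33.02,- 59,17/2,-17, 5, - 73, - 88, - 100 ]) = [-100, - 88, - 73, - 59,- 49, - 33,-17,5,17/2,33.02, 41,80,87]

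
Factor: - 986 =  - 2^1*17^1*29^1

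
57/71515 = 57/71515 = 0.00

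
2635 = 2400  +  235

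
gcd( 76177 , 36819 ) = 1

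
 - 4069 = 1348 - 5417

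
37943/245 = 37943/245= 154.87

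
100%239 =100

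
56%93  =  56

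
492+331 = 823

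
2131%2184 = 2131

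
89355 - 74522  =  14833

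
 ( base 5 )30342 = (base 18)61a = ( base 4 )132310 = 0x7b4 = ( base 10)1972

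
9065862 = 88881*102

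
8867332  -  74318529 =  - 65451197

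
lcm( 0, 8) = 0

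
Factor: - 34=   -  2^1 * 17^1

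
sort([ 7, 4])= [ 4 , 7 ]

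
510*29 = 14790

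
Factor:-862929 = -3^2*95881^1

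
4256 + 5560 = 9816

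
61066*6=366396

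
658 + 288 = 946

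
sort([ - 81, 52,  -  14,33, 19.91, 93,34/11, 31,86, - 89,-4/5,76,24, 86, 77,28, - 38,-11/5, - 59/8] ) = [- 89,  -  81, - 38, - 14,  -  59/8,-11/5, - 4/5, 34/11,19.91, 24,  28, 31, 33,52,  76,  77,86,86,93 ] 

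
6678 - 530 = 6148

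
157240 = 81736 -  - 75504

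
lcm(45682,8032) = 730912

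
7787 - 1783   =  6004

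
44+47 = 91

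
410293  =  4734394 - 4324101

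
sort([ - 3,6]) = [-3, 6 ]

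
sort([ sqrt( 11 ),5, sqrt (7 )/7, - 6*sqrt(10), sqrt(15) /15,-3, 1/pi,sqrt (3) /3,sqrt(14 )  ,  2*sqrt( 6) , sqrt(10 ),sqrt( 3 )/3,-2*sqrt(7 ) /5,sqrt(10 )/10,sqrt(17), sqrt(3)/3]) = [ - 6 * sqrt (10 ), - 3, - 2*sqrt( 7)/5,sqrt(  15)/15  ,  sqrt(10 )/10, 1/pi,sqrt(7 ) /7,sqrt( 3 )/3,sqrt(3 ) /3,sqrt (3 ) /3, sqrt( 10),sqrt(11 ),sqrt(14 ) , sqrt( 17), 2*sqrt(6 ),5]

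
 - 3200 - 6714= - 9914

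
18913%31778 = 18913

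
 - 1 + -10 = -11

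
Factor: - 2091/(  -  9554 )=2^(  -  1)*3^1* 41^1 * 281^( - 1 )=123/562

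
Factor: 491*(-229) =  - 112439 = - 229^1*491^1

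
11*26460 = 291060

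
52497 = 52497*1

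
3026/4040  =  1513/2020=0.75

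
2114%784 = 546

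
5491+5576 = 11067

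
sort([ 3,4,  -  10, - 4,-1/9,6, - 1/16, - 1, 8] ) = [-10,-4, - 1, - 1/9, - 1/16,3, 4,6, 8 ]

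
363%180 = 3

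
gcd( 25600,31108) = 4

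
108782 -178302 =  - 69520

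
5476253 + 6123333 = 11599586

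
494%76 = 38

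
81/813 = 27/271 = 0.10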